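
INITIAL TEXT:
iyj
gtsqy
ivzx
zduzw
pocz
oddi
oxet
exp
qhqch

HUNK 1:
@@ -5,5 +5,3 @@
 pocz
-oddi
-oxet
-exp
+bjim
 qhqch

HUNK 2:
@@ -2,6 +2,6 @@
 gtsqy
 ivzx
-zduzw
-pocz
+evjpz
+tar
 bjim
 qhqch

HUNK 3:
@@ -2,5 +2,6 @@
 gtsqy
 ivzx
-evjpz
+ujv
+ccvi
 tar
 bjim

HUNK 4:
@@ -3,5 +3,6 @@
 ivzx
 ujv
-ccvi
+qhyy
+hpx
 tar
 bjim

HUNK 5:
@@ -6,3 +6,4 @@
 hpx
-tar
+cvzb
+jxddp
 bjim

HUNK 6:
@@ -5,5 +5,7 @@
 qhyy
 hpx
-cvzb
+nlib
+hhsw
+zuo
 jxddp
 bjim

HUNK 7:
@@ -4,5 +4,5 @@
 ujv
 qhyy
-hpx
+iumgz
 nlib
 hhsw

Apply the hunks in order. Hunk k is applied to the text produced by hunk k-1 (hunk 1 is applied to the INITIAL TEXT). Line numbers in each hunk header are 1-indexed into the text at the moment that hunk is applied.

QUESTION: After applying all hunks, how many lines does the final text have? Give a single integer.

Answer: 12

Derivation:
Hunk 1: at line 5 remove [oddi,oxet,exp] add [bjim] -> 7 lines: iyj gtsqy ivzx zduzw pocz bjim qhqch
Hunk 2: at line 2 remove [zduzw,pocz] add [evjpz,tar] -> 7 lines: iyj gtsqy ivzx evjpz tar bjim qhqch
Hunk 3: at line 2 remove [evjpz] add [ujv,ccvi] -> 8 lines: iyj gtsqy ivzx ujv ccvi tar bjim qhqch
Hunk 4: at line 3 remove [ccvi] add [qhyy,hpx] -> 9 lines: iyj gtsqy ivzx ujv qhyy hpx tar bjim qhqch
Hunk 5: at line 6 remove [tar] add [cvzb,jxddp] -> 10 lines: iyj gtsqy ivzx ujv qhyy hpx cvzb jxddp bjim qhqch
Hunk 6: at line 5 remove [cvzb] add [nlib,hhsw,zuo] -> 12 lines: iyj gtsqy ivzx ujv qhyy hpx nlib hhsw zuo jxddp bjim qhqch
Hunk 7: at line 4 remove [hpx] add [iumgz] -> 12 lines: iyj gtsqy ivzx ujv qhyy iumgz nlib hhsw zuo jxddp bjim qhqch
Final line count: 12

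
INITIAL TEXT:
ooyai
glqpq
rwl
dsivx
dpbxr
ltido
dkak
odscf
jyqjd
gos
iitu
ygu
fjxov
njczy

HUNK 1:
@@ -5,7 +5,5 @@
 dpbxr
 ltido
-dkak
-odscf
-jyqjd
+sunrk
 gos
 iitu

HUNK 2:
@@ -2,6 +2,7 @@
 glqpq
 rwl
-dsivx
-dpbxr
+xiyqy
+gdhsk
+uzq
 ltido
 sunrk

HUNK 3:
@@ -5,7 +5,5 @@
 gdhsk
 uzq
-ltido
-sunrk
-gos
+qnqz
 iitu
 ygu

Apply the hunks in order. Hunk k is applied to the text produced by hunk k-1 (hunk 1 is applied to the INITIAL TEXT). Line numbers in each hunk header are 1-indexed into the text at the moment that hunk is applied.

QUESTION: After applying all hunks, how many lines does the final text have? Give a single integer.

Answer: 11

Derivation:
Hunk 1: at line 5 remove [dkak,odscf,jyqjd] add [sunrk] -> 12 lines: ooyai glqpq rwl dsivx dpbxr ltido sunrk gos iitu ygu fjxov njczy
Hunk 2: at line 2 remove [dsivx,dpbxr] add [xiyqy,gdhsk,uzq] -> 13 lines: ooyai glqpq rwl xiyqy gdhsk uzq ltido sunrk gos iitu ygu fjxov njczy
Hunk 3: at line 5 remove [ltido,sunrk,gos] add [qnqz] -> 11 lines: ooyai glqpq rwl xiyqy gdhsk uzq qnqz iitu ygu fjxov njczy
Final line count: 11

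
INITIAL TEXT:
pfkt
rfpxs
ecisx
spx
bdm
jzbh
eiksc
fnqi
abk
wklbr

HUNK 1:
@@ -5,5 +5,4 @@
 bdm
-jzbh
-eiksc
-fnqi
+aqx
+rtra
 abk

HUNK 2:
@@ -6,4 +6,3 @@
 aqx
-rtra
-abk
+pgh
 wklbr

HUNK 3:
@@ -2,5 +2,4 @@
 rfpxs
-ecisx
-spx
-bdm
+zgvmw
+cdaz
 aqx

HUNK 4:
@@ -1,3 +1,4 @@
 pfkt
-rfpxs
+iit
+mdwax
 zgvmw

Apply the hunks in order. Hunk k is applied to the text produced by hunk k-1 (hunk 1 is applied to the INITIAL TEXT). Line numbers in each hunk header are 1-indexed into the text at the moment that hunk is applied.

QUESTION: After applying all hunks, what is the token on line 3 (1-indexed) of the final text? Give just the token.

Hunk 1: at line 5 remove [jzbh,eiksc,fnqi] add [aqx,rtra] -> 9 lines: pfkt rfpxs ecisx spx bdm aqx rtra abk wklbr
Hunk 2: at line 6 remove [rtra,abk] add [pgh] -> 8 lines: pfkt rfpxs ecisx spx bdm aqx pgh wklbr
Hunk 3: at line 2 remove [ecisx,spx,bdm] add [zgvmw,cdaz] -> 7 lines: pfkt rfpxs zgvmw cdaz aqx pgh wklbr
Hunk 4: at line 1 remove [rfpxs] add [iit,mdwax] -> 8 lines: pfkt iit mdwax zgvmw cdaz aqx pgh wklbr
Final line 3: mdwax

Answer: mdwax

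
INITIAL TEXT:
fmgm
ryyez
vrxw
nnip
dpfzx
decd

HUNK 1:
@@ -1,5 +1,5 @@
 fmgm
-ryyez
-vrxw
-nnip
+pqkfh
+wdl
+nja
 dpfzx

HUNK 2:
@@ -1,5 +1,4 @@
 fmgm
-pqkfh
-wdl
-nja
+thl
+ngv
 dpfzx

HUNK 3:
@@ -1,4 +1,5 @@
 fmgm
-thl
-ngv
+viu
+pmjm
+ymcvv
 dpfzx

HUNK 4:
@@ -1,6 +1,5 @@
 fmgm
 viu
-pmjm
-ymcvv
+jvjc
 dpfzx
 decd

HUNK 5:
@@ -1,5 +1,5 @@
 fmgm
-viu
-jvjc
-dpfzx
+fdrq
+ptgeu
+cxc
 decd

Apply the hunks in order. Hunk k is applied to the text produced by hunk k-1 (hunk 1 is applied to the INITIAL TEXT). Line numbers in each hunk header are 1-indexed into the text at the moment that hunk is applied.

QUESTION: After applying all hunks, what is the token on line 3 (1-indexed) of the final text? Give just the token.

Hunk 1: at line 1 remove [ryyez,vrxw,nnip] add [pqkfh,wdl,nja] -> 6 lines: fmgm pqkfh wdl nja dpfzx decd
Hunk 2: at line 1 remove [pqkfh,wdl,nja] add [thl,ngv] -> 5 lines: fmgm thl ngv dpfzx decd
Hunk 3: at line 1 remove [thl,ngv] add [viu,pmjm,ymcvv] -> 6 lines: fmgm viu pmjm ymcvv dpfzx decd
Hunk 4: at line 1 remove [pmjm,ymcvv] add [jvjc] -> 5 lines: fmgm viu jvjc dpfzx decd
Hunk 5: at line 1 remove [viu,jvjc,dpfzx] add [fdrq,ptgeu,cxc] -> 5 lines: fmgm fdrq ptgeu cxc decd
Final line 3: ptgeu

Answer: ptgeu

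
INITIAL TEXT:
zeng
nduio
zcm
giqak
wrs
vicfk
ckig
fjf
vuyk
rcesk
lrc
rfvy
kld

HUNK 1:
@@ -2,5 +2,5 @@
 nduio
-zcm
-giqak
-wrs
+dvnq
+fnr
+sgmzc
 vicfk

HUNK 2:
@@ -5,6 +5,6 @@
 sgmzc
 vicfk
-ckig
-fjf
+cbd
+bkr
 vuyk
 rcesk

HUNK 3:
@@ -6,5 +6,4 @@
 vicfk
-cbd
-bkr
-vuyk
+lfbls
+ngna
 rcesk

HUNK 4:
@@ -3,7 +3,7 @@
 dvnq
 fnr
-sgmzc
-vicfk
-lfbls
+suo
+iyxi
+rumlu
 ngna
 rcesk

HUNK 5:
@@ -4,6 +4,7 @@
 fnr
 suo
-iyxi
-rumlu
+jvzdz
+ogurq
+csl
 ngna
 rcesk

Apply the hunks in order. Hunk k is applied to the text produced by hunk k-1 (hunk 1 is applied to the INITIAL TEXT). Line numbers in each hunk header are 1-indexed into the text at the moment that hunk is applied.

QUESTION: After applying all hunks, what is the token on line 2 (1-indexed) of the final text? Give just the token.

Hunk 1: at line 2 remove [zcm,giqak,wrs] add [dvnq,fnr,sgmzc] -> 13 lines: zeng nduio dvnq fnr sgmzc vicfk ckig fjf vuyk rcesk lrc rfvy kld
Hunk 2: at line 5 remove [ckig,fjf] add [cbd,bkr] -> 13 lines: zeng nduio dvnq fnr sgmzc vicfk cbd bkr vuyk rcesk lrc rfvy kld
Hunk 3: at line 6 remove [cbd,bkr,vuyk] add [lfbls,ngna] -> 12 lines: zeng nduio dvnq fnr sgmzc vicfk lfbls ngna rcesk lrc rfvy kld
Hunk 4: at line 3 remove [sgmzc,vicfk,lfbls] add [suo,iyxi,rumlu] -> 12 lines: zeng nduio dvnq fnr suo iyxi rumlu ngna rcesk lrc rfvy kld
Hunk 5: at line 4 remove [iyxi,rumlu] add [jvzdz,ogurq,csl] -> 13 lines: zeng nduio dvnq fnr suo jvzdz ogurq csl ngna rcesk lrc rfvy kld
Final line 2: nduio

Answer: nduio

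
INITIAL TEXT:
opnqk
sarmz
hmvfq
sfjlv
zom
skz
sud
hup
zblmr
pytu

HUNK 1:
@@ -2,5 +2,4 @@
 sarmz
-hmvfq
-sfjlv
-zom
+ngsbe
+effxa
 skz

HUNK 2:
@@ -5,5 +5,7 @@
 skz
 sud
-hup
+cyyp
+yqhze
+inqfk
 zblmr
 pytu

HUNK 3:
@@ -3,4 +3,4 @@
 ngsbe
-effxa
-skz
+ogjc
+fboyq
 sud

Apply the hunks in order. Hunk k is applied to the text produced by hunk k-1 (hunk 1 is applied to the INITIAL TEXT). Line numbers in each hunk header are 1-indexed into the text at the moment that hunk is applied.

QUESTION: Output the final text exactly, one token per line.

Hunk 1: at line 2 remove [hmvfq,sfjlv,zom] add [ngsbe,effxa] -> 9 lines: opnqk sarmz ngsbe effxa skz sud hup zblmr pytu
Hunk 2: at line 5 remove [hup] add [cyyp,yqhze,inqfk] -> 11 lines: opnqk sarmz ngsbe effxa skz sud cyyp yqhze inqfk zblmr pytu
Hunk 3: at line 3 remove [effxa,skz] add [ogjc,fboyq] -> 11 lines: opnqk sarmz ngsbe ogjc fboyq sud cyyp yqhze inqfk zblmr pytu

Answer: opnqk
sarmz
ngsbe
ogjc
fboyq
sud
cyyp
yqhze
inqfk
zblmr
pytu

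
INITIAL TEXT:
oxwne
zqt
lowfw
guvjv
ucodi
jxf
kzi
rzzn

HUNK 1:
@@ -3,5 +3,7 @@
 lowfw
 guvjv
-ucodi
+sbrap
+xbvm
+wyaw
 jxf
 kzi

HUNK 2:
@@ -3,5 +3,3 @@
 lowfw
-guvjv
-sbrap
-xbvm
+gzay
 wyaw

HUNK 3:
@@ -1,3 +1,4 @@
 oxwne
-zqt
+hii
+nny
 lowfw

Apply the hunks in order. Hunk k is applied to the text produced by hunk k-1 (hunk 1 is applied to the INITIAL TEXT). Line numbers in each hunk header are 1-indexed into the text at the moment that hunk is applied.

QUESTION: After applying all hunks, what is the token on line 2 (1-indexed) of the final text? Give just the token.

Hunk 1: at line 3 remove [ucodi] add [sbrap,xbvm,wyaw] -> 10 lines: oxwne zqt lowfw guvjv sbrap xbvm wyaw jxf kzi rzzn
Hunk 2: at line 3 remove [guvjv,sbrap,xbvm] add [gzay] -> 8 lines: oxwne zqt lowfw gzay wyaw jxf kzi rzzn
Hunk 3: at line 1 remove [zqt] add [hii,nny] -> 9 lines: oxwne hii nny lowfw gzay wyaw jxf kzi rzzn
Final line 2: hii

Answer: hii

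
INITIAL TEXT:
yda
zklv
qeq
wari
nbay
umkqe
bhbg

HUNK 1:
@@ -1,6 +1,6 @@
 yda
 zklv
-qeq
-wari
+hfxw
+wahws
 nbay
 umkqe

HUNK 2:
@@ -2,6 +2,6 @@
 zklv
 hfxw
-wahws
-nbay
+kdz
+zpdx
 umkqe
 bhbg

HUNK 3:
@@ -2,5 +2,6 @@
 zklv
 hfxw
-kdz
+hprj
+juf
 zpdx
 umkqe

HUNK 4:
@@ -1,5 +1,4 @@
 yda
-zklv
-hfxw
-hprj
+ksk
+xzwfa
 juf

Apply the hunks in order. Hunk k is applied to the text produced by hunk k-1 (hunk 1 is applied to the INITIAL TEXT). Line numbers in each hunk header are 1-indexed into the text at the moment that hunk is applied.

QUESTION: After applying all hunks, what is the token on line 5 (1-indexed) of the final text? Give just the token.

Hunk 1: at line 1 remove [qeq,wari] add [hfxw,wahws] -> 7 lines: yda zklv hfxw wahws nbay umkqe bhbg
Hunk 2: at line 2 remove [wahws,nbay] add [kdz,zpdx] -> 7 lines: yda zklv hfxw kdz zpdx umkqe bhbg
Hunk 3: at line 2 remove [kdz] add [hprj,juf] -> 8 lines: yda zklv hfxw hprj juf zpdx umkqe bhbg
Hunk 4: at line 1 remove [zklv,hfxw,hprj] add [ksk,xzwfa] -> 7 lines: yda ksk xzwfa juf zpdx umkqe bhbg
Final line 5: zpdx

Answer: zpdx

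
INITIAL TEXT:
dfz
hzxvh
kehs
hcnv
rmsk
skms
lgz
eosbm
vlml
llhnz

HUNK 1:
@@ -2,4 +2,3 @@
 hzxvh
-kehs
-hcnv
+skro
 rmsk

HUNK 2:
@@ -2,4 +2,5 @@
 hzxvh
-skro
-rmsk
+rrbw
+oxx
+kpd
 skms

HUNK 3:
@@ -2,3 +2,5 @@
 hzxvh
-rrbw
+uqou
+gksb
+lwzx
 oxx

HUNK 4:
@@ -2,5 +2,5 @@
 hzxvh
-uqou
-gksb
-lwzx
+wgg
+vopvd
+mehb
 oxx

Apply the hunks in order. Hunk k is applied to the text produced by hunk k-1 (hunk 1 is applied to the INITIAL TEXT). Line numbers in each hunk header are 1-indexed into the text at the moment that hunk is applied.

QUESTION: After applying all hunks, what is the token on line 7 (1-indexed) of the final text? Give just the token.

Hunk 1: at line 2 remove [kehs,hcnv] add [skro] -> 9 lines: dfz hzxvh skro rmsk skms lgz eosbm vlml llhnz
Hunk 2: at line 2 remove [skro,rmsk] add [rrbw,oxx,kpd] -> 10 lines: dfz hzxvh rrbw oxx kpd skms lgz eosbm vlml llhnz
Hunk 3: at line 2 remove [rrbw] add [uqou,gksb,lwzx] -> 12 lines: dfz hzxvh uqou gksb lwzx oxx kpd skms lgz eosbm vlml llhnz
Hunk 4: at line 2 remove [uqou,gksb,lwzx] add [wgg,vopvd,mehb] -> 12 lines: dfz hzxvh wgg vopvd mehb oxx kpd skms lgz eosbm vlml llhnz
Final line 7: kpd

Answer: kpd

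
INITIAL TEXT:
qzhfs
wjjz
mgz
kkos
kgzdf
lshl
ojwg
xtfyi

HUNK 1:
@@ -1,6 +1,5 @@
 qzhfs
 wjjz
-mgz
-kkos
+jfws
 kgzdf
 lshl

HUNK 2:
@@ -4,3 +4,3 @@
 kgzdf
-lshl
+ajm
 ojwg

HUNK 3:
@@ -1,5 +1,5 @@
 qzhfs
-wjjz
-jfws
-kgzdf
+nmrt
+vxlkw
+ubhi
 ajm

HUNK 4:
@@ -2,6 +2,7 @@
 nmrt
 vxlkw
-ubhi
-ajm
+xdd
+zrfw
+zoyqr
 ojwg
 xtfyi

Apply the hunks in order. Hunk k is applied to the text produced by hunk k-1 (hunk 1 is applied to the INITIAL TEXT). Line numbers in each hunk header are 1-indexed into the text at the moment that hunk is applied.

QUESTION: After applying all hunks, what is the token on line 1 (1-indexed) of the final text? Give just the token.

Answer: qzhfs

Derivation:
Hunk 1: at line 1 remove [mgz,kkos] add [jfws] -> 7 lines: qzhfs wjjz jfws kgzdf lshl ojwg xtfyi
Hunk 2: at line 4 remove [lshl] add [ajm] -> 7 lines: qzhfs wjjz jfws kgzdf ajm ojwg xtfyi
Hunk 3: at line 1 remove [wjjz,jfws,kgzdf] add [nmrt,vxlkw,ubhi] -> 7 lines: qzhfs nmrt vxlkw ubhi ajm ojwg xtfyi
Hunk 4: at line 2 remove [ubhi,ajm] add [xdd,zrfw,zoyqr] -> 8 lines: qzhfs nmrt vxlkw xdd zrfw zoyqr ojwg xtfyi
Final line 1: qzhfs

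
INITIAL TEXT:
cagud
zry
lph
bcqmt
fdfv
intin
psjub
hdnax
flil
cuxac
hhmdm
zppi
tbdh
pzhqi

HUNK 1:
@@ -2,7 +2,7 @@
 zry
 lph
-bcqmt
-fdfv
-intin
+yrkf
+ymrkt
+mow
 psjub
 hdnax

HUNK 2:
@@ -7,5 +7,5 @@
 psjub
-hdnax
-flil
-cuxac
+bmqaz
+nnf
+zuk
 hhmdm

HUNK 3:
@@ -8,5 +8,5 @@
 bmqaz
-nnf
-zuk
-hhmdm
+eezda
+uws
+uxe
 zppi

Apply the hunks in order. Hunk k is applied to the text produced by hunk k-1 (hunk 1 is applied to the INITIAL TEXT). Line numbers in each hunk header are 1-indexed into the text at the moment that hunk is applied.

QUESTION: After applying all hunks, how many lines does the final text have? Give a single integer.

Hunk 1: at line 2 remove [bcqmt,fdfv,intin] add [yrkf,ymrkt,mow] -> 14 lines: cagud zry lph yrkf ymrkt mow psjub hdnax flil cuxac hhmdm zppi tbdh pzhqi
Hunk 2: at line 7 remove [hdnax,flil,cuxac] add [bmqaz,nnf,zuk] -> 14 lines: cagud zry lph yrkf ymrkt mow psjub bmqaz nnf zuk hhmdm zppi tbdh pzhqi
Hunk 3: at line 8 remove [nnf,zuk,hhmdm] add [eezda,uws,uxe] -> 14 lines: cagud zry lph yrkf ymrkt mow psjub bmqaz eezda uws uxe zppi tbdh pzhqi
Final line count: 14

Answer: 14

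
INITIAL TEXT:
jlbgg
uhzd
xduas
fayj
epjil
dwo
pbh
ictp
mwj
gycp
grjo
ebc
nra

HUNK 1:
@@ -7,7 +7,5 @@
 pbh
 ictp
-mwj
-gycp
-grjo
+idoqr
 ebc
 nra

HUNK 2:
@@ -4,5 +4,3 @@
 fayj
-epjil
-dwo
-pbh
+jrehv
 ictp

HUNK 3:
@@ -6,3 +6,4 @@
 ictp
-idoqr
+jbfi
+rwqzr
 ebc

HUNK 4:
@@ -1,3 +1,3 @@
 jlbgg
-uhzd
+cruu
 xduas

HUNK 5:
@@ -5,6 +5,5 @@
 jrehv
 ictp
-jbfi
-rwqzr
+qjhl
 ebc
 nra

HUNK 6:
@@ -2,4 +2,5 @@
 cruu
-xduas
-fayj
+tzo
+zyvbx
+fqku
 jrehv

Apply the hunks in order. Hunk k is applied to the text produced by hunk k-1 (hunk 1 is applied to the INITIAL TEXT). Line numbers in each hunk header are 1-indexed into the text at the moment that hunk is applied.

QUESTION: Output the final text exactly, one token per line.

Answer: jlbgg
cruu
tzo
zyvbx
fqku
jrehv
ictp
qjhl
ebc
nra

Derivation:
Hunk 1: at line 7 remove [mwj,gycp,grjo] add [idoqr] -> 11 lines: jlbgg uhzd xduas fayj epjil dwo pbh ictp idoqr ebc nra
Hunk 2: at line 4 remove [epjil,dwo,pbh] add [jrehv] -> 9 lines: jlbgg uhzd xduas fayj jrehv ictp idoqr ebc nra
Hunk 3: at line 6 remove [idoqr] add [jbfi,rwqzr] -> 10 lines: jlbgg uhzd xduas fayj jrehv ictp jbfi rwqzr ebc nra
Hunk 4: at line 1 remove [uhzd] add [cruu] -> 10 lines: jlbgg cruu xduas fayj jrehv ictp jbfi rwqzr ebc nra
Hunk 5: at line 5 remove [jbfi,rwqzr] add [qjhl] -> 9 lines: jlbgg cruu xduas fayj jrehv ictp qjhl ebc nra
Hunk 6: at line 2 remove [xduas,fayj] add [tzo,zyvbx,fqku] -> 10 lines: jlbgg cruu tzo zyvbx fqku jrehv ictp qjhl ebc nra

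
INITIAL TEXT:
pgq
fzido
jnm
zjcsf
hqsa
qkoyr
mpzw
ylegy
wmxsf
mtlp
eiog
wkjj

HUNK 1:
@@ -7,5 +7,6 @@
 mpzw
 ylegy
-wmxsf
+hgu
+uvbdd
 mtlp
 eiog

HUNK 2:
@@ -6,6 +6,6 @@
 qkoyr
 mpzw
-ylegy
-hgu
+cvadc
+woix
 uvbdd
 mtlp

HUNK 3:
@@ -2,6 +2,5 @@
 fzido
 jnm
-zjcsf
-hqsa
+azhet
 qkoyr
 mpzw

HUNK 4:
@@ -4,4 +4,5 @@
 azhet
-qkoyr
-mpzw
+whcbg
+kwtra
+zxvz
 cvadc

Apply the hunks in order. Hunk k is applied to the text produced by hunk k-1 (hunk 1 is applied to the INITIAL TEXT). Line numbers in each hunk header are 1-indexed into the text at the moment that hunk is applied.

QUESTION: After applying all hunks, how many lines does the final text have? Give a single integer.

Hunk 1: at line 7 remove [wmxsf] add [hgu,uvbdd] -> 13 lines: pgq fzido jnm zjcsf hqsa qkoyr mpzw ylegy hgu uvbdd mtlp eiog wkjj
Hunk 2: at line 6 remove [ylegy,hgu] add [cvadc,woix] -> 13 lines: pgq fzido jnm zjcsf hqsa qkoyr mpzw cvadc woix uvbdd mtlp eiog wkjj
Hunk 3: at line 2 remove [zjcsf,hqsa] add [azhet] -> 12 lines: pgq fzido jnm azhet qkoyr mpzw cvadc woix uvbdd mtlp eiog wkjj
Hunk 4: at line 4 remove [qkoyr,mpzw] add [whcbg,kwtra,zxvz] -> 13 lines: pgq fzido jnm azhet whcbg kwtra zxvz cvadc woix uvbdd mtlp eiog wkjj
Final line count: 13

Answer: 13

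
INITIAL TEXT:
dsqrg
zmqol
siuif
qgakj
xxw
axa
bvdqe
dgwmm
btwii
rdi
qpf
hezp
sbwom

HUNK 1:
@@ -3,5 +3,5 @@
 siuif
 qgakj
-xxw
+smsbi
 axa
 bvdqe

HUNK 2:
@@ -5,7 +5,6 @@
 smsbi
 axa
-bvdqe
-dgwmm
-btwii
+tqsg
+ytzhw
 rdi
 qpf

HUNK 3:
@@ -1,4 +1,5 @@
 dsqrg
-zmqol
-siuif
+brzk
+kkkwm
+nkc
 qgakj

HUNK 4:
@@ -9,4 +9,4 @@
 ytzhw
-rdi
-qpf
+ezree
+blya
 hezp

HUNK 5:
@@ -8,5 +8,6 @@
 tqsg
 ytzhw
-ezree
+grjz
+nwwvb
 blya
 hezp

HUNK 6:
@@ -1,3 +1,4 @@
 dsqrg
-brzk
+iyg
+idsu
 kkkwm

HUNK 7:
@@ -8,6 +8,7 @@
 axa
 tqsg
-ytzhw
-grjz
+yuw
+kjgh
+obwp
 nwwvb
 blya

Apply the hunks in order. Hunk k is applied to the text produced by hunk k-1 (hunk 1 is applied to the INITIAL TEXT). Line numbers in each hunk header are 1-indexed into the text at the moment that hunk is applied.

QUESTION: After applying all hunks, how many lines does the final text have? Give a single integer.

Answer: 16

Derivation:
Hunk 1: at line 3 remove [xxw] add [smsbi] -> 13 lines: dsqrg zmqol siuif qgakj smsbi axa bvdqe dgwmm btwii rdi qpf hezp sbwom
Hunk 2: at line 5 remove [bvdqe,dgwmm,btwii] add [tqsg,ytzhw] -> 12 lines: dsqrg zmqol siuif qgakj smsbi axa tqsg ytzhw rdi qpf hezp sbwom
Hunk 3: at line 1 remove [zmqol,siuif] add [brzk,kkkwm,nkc] -> 13 lines: dsqrg brzk kkkwm nkc qgakj smsbi axa tqsg ytzhw rdi qpf hezp sbwom
Hunk 4: at line 9 remove [rdi,qpf] add [ezree,blya] -> 13 lines: dsqrg brzk kkkwm nkc qgakj smsbi axa tqsg ytzhw ezree blya hezp sbwom
Hunk 5: at line 8 remove [ezree] add [grjz,nwwvb] -> 14 lines: dsqrg brzk kkkwm nkc qgakj smsbi axa tqsg ytzhw grjz nwwvb blya hezp sbwom
Hunk 6: at line 1 remove [brzk] add [iyg,idsu] -> 15 lines: dsqrg iyg idsu kkkwm nkc qgakj smsbi axa tqsg ytzhw grjz nwwvb blya hezp sbwom
Hunk 7: at line 8 remove [ytzhw,grjz] add [yuw,kjgh,obwp] -> 16 lines: dsqrg iyg idsu kkkwm nkc qgakj smsbi axa tqsg yuw kjgh obwp nwwvb blya hezp sbwom
Final line count: 16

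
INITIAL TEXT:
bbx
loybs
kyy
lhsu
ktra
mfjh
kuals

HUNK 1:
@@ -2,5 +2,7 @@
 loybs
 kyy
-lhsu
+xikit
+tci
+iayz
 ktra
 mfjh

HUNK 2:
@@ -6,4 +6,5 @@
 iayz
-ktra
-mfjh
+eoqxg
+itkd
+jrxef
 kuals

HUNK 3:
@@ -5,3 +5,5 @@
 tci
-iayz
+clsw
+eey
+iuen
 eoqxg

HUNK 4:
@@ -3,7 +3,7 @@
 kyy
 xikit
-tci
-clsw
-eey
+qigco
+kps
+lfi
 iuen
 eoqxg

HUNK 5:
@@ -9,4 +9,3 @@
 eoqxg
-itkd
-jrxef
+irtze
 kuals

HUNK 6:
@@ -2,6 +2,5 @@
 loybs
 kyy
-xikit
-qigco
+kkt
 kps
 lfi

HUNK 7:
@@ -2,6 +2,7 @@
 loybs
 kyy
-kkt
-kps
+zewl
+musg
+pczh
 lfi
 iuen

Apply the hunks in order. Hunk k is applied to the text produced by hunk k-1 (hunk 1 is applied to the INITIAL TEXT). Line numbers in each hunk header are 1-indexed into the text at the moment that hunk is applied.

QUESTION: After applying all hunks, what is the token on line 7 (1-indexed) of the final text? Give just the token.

Hunk 1: at line 2 remove [lhsu] add [xikit,tci,iayz] -> 9 lines: bbx loybs kyy xikit tci iayz ktra mfjh kuals
Hunk 2: at line 6 remove [ktra,mfjh] add [eoqxg,itkd,jrxef] -> 10 lines: bbx loybs kyy xikit tci iayz eoqxg itkd jrxef kuals
Hunk 3: at line 5 remove [iayz] add [clsw,eey,iuen] -> 12 lines: bbx loybs kyy xikit tci clsw eey iuen eoqxg itkd jrxef kuals
Hunk 4: at line 3 remove [tci,clsw,eey] add [qigco,kps,lfi] -> 12 lines: bbx loybs kyy xikit qigco kps lfi iuen eoqxg itkd jrxef kuals
Hunk 5: at line 9 remove [itkd,jrxef] add [irtze] -> 11 lines: bbx loybs kyy xikit qigco kps lfi iuen eoqxg irtze kuals
Hunk 6: at line 2 remove [xikit,qigco] add [kkt] -> 10 lines: bbx loybs kyy kkt kps lfi iuen eoqxg irtze kuals
Hunk 7: at line 2 remove [kkt,kps] add [zewl,musg,pczh] -> 11 lines: bbx loybs kyy zewl musg pczh lfi iuen eoqxg irtze kuals
Final line 7: lfi

Answer: lfi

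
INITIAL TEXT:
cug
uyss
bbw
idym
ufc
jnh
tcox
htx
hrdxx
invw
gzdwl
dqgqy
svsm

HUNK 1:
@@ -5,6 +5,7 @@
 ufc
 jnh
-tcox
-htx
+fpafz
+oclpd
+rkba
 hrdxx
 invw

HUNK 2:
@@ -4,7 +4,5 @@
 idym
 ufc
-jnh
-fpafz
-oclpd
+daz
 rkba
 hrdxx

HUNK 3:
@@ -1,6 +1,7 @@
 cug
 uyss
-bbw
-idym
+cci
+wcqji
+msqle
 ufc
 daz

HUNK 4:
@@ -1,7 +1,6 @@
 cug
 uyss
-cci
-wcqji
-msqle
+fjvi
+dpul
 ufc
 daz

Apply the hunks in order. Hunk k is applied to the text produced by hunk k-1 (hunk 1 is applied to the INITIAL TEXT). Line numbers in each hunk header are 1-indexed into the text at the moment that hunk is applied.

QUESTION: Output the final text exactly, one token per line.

Answer: cug
uyss
fjvi
dpul
ufc
daz
rkba
hrdxx
invw
gzdwl
dqgqy
svsm

Derivation:
Hunk 1: at line 5 remove [tcox,htx] add [fpafz,oclpd,rkba] -> 14 lines: cug uyss bbw idym ufc jnh fpafz oclpd rkba hrdxx invw gzdwl dqgqy svsm
Hunk 2: at line 4 remove [jnh,fpafz,oclpd] add [daz] -> 12 lines: cug uyss bbw idym ufc daz rkba hrdxx invw gzdwl dqgqy svsm
Hunk 3: at line 1 remove [bbw,idym] add [cci,wcqji,msqle] -> 13 lines: cug uyss cci wcqji msqle ufc daz rkba hrdxx invw gzdwl dqgqy svsm
Hunk 4: at line 1 remove [cci,wcqji,msqle] add [fjvi,dpul] -> 12 lines: cug uyss fjvi dpul ufc daz rkba hrdxx invw gzdwl dqgqy svsm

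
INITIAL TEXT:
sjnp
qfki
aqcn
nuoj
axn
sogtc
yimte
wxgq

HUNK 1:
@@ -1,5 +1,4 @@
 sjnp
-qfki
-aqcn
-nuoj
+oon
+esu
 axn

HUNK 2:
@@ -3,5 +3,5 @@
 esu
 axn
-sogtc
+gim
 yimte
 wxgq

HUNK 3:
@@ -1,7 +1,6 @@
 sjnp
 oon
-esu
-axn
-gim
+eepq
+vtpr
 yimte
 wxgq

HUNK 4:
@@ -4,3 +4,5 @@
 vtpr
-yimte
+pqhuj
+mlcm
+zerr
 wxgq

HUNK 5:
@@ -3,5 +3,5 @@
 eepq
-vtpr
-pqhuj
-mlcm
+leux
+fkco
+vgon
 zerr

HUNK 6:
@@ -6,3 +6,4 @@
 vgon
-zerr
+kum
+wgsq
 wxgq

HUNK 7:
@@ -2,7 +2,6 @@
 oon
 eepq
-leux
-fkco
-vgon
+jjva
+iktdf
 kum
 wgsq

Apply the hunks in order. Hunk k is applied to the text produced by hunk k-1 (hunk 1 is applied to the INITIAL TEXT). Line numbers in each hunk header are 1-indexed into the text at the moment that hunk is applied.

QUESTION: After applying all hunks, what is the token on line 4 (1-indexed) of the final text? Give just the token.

Hunk 1: at line 1 remove [qfki,aqcn,nuoj] add [oon,esu] -> 7 lines: sjnp oon esu axn sogtc yimte wxgq
Hunk 2: at line 3 remove [sogtc] add [gim] -> 7 lines: sjnp oon esu axn gim yimte wxgq
Hunk 3: at line 1 remove [esu,axn,gim] add [eepq,vtpr] -> 6 lines: sjnp oon eepq vtpr yimte wxgq
Hunk 4: at line 4 remove [yimte] add [pqhuj,mlcm,zerr] -> 8 lines: sjnp oon eepq vtpr pqhuj mlcm zerr wxgq
Hunk 5: at line 3 remove [vtpr,pqhuj,mlcm] add [leux,fkco,vgon] -> 8 lines: sjnp oon eepq leux fkco vgon zerr wxgq
Hunk 6: at line 6 remove [zerr] add [kum,wgsq] -> 9 lines: sjnp oon eepq leux fkco vgon kum wgsq wxgq
Hunk 7: at line 2 remove [leux,fkco,vgon] add [jjva,iktdf] -> 8 lines: sjnp oon eepq jjva iktdf kum wgsq wxgq
Final line 4: jjva

Answer: jjva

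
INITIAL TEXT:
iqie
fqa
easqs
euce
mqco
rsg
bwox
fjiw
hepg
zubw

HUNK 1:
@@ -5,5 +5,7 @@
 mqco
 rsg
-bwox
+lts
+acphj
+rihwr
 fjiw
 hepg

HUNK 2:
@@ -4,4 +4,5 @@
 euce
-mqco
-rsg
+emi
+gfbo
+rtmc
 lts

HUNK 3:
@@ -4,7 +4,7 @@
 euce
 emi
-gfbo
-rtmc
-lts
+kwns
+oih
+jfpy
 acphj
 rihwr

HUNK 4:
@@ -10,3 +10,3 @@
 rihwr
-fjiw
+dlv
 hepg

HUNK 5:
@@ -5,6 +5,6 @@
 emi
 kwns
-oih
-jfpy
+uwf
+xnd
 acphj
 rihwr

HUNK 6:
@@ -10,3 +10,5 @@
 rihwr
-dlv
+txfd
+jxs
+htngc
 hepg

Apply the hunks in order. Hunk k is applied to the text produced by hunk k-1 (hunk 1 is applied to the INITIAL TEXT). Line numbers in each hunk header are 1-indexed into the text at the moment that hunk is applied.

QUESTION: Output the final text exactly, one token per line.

Answer: iqie
fqa
easqs
euce
emi
kwns
uwf
xnd
acphj
rihwr
txfd
jxs
htngc
hepg
zubw

Derivation:
Hunk 1: at line 5 remove [bwox] add [lts,acphj,rihwr] -> 12 lines: iqie fqa easqs euce mqco rsg lts acphj rihwr fjiw hepg zubw
Hunk 2: at line 4 remove [mqco,rsg] add [emi,gfbo,rtmc] -> 13 lines: iqie fqa easqs euce emi gfbo rtmc lts acphj rihwr fjiw hepg zubw
Hunk 3: at line 4 remove [gfbo,rtmc,lts] add [kwns,oih,jfpy] -> 13 lines: iqie fqa easqs euce emi kwns oih jfpy acphj rihwr fjiw hepg zubw
Hunk 4: at line 10 remove [fjiw] add [dlv] -> 13 lines: iqie fqa easqs euce emi kwns oih jfpy acphj rihwr dlv hepg zubw
Hunk 5: at line 5 remove [oih,jfpy] add [uwf,xnd] -> 13 lines: iqie fqa easqs euce emi kwns uwf xnd acphj rihwr dlv hepg zubw
Hunk 6: at line 10 remove [dlv] add [txfd,jxs,htngc] -> 15 lines: iqie fqa easqs euce emi kwns uwf xnd acphj rihwr txfd jxs htngc hepg zubw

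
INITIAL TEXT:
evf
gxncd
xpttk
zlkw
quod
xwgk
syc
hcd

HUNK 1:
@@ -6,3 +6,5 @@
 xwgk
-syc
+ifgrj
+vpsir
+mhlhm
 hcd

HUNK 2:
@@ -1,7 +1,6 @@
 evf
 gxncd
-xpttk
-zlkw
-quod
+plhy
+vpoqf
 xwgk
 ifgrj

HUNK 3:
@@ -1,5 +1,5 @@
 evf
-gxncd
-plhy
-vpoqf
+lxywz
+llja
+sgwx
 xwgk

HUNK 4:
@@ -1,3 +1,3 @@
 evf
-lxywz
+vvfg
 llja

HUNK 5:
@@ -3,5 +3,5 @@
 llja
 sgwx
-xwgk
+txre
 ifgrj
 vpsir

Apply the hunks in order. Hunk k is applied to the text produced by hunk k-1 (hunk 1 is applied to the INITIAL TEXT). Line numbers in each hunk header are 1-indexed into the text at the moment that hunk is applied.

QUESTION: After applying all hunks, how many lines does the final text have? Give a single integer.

Hunk 1: at line 6 remove [syc] add [ifgrj,vpsir,mhlhm] -> 10 lines: evf gxncd xpttk zlkw quod xwgk ifgrj vpsir mhlhm hcd
Hunk 2: at line 1 remove [xpttk,zlkw,quod] add [plhy,vpoqf] -> 9 lines: evf gxncd plhy vpoqf xwgk ifgrj vpsir mhlhm hcd
Hunk 3: at line 1 remove [gxncd,plhy,vpoqf] add [lxywz,llja,sgwx] -> 9 lines: evf lxywz llja sgwx xwgk ifgrj vpsir mhlhm hcd
Hunk 4: at line 1 remove [lxywz] add [vvfg] -> 9 lines: evf vvfg llja sgwx xwgk ifgrj vpsir mhlhm hcd
Hunk 5: at line 3 remove [xwgk] add [txre] -> 9 lines: evf vvfg llja sgwx txre ifgrj vpsir mhlhm hcd
Final line count: 9

Answer: 9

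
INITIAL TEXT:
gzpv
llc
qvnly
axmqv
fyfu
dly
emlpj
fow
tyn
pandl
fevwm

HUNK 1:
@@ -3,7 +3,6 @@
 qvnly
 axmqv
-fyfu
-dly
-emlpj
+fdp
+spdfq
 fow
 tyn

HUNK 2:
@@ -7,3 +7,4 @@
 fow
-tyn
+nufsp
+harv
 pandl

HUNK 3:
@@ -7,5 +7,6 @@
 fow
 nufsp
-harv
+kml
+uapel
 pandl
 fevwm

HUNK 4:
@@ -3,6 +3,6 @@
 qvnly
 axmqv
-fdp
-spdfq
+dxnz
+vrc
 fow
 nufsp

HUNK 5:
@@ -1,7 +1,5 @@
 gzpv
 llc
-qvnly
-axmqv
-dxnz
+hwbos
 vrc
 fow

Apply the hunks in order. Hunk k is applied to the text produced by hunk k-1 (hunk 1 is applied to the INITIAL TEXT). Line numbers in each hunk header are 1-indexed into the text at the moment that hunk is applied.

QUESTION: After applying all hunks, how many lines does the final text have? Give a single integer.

Answer: 10

Derivation:
Hunk 1: at line 3 remove [fyfu,dly,emlpj] add [fdp,spdfq] -> 10 lines: gzpv llc qvnly axmqv fdp spdfq fow tyn pandl fevwm
Hunk 2: at line 7 remove [tyn] add [nufsp,harv] -> 11 lines: gzpv llc qvnly axmqv fdp spdfq fow nufsp harv pandl fevwm
Hunk 3: at line 7 remove [harv] add [kml,uapel] -> 12 lines: gzpv llc qvnly axmqv fdp spdfq fow nufsp kml uapel pandl fevwm
Hunk 4: at line 3 remove [fdp,spdfq] add [dxnz,vrc] -> 12 lines: gzpv llc qvnly axmqv dxnz vrc fow nufsp kml uapel pandl fevwm
Hunk 5: at line 1 remove [qvnly,axmqv,dxnz] add [hwbos] -> 10 lines: gzpv llc hwbos vrc fow nufsp kml uapel pandl fevwm
Final line count: 10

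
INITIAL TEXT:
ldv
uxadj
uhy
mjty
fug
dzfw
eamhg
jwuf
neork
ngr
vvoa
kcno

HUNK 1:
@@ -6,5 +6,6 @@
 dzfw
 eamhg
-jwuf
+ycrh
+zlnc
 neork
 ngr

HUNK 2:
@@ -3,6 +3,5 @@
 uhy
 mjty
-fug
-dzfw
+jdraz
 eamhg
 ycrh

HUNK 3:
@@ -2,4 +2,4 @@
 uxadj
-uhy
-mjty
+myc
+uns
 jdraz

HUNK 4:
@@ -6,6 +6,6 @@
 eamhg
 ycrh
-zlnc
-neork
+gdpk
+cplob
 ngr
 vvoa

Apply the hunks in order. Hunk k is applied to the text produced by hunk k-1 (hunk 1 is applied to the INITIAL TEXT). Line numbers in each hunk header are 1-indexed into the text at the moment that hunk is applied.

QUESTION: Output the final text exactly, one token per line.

Hunk 1: at line 6 remove [jwuf] add [ycrh,zlnc] -> 13 lines: ldv uxadj uhy mjty fug dzfw eamhg ycrh zlnc neork ngr vvoa kcno
Hunk 2: at line 3 remove [fug,dzfw] add [jdraz] -> 12 lines: ldv uxadj uhy mjty jdraz eamhg ycrh zlnc neork ngr vvoa kcno
Hunk 3: at line 2 remove [uhy,mjty] add [myc,uns] -> 12 lines: ldv uxadj myc uns jdraz eamhg ycrh zlnc neork ngr vvoa kcno
Hunk 4: at line 6 remove [zlnc,neork] add [gdpk,cplob] -> 12 lines: ldv uxadj myc uns jdraz eamhg ycrh gdpk cplob ngr vvoa kcno

Answer: ldv
uxadj
myc
uns
jdraz
eamhg
ycrh
gdpk
cplob
ngr
vvoa
kcno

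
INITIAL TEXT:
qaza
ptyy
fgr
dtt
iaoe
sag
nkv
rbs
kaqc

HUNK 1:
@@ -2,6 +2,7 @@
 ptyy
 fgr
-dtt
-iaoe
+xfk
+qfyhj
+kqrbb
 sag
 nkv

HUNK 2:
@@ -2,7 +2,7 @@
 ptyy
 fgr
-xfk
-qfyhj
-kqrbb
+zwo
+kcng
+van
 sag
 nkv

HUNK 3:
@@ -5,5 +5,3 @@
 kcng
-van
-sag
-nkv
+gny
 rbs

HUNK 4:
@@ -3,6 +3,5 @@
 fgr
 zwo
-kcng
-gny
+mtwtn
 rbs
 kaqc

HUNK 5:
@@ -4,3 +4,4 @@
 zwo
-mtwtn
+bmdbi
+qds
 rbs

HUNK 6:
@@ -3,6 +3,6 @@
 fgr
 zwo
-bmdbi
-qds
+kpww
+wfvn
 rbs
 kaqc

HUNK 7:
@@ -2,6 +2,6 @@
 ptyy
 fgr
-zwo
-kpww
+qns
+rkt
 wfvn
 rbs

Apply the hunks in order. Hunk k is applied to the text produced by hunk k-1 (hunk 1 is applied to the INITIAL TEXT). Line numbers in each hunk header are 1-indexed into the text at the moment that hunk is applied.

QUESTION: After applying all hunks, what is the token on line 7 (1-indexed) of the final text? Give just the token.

Hunk 1: at line 2 remove [dtt,iaoe] add [xfk,qfyhj,kqrbb] -> 10 lines: qaza ptyy fgr xfk qfyhj kqrbb sag nkv rbs kaqc
Hunk 2: at line 2 remove [xfk,qfyhj,kqrbb] add [zwo,kcng,van] -> 10 lines: qaza ptyy fgr zwo kcng van sag nkv rbs kaqc
Hunk 3: at line 5 remove [van,sag,nkv] add [gny] -> 8 lines: qaza ptyy fgr zwo kcng gny rbs kaqc
Hunk 4: at line 3 remove [kcng,gny] add [mtwtn] -> 7 lines: qaza ptyy fgr zwo mtwtn rbs kaqc
Hunk 5: at line 4 remove [mtwtn] add [bmdbi,qds] -> 8 lines: qaza ptyy fgr zwo bmdbi qds rbs kaqc
Hunk 6: at line 3 remove [bmdbi,qds] add [kpww,wfvn] -> 8 lines: qaza ptyy fgr zwo kpww wfvn rbs kaqc
Hunk 7: at line 2 remove [zwo,kpww] add [qns,rkt] -> 8 lines: qaza ptyy fgr qns rkt wfvn rbs kaqc
Final line 7: rbs

Answer: rbs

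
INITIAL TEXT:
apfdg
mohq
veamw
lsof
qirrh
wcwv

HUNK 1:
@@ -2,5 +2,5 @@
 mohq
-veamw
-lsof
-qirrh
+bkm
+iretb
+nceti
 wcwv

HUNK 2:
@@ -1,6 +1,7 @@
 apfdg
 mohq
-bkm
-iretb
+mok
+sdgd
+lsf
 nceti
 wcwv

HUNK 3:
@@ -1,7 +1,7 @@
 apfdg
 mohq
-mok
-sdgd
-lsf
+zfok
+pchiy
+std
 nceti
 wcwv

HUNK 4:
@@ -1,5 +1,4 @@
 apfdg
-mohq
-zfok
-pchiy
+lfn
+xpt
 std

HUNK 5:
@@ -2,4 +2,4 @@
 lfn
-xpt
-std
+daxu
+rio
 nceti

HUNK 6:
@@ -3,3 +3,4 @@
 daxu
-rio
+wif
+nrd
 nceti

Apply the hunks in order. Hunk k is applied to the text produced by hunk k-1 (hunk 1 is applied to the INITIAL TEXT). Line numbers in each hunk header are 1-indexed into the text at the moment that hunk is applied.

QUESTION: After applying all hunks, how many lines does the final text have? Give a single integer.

Answer: 7

Derivation:
Hunk 1: at line 2 remove [veamw,lsof,qirrh] add [bkm,iretb,nceti] -> 6 lines: apfdg mohq bkm iretb nceti wcwv
Hunk 2: at line 1 remove [bkm,iretb] add [mok,sdgd,lsf] -> 7 lines: apfdg mohq mok sdgd lsf nceti wcwv
Hunk 3: at line 1 remove [mok,sdgd,lsf] add [zfok,pchiy,std] -> 7 lines: apfdg mohq zfok pchiy std nceti wcwv
Hunk 4: at line 1 remove [mohq,zfok,pchiy] add [lfn,xpt] -> 6 lines: apfdg lfn xpt std nceti wcwv
Hunk 5: at line 2 remove [xpt,std] add [daxu,rio] -> 6 lines: apfdg lfn daxu rio nceti wcwv
Hunk 6: at line 3 remove [rio] add [wif,nrd] -> 7 lines: apfdg lfn daxu wif nrd nceti wcwv
Final line count: 7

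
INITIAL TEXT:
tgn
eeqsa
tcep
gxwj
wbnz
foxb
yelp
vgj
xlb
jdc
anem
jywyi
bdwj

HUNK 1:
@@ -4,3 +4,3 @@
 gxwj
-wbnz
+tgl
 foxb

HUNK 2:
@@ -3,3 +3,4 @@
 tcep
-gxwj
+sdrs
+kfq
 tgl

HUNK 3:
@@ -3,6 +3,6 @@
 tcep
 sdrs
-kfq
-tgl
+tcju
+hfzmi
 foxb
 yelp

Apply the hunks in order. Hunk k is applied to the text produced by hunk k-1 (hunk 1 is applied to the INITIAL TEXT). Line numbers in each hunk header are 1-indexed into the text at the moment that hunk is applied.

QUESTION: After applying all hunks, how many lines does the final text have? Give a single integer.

Answer: 14

Derivation:
Hunk 1: at line 4 remove [wbnz] add [tgl] -> 13 lines: tgn eeqsa tcep gxwj tgl foxb yelp vgj xlb jdc anem jywyi bdwj
Hunk 2: at line 3 remove [gxwj] add [sdrs,kfq] -> 14 lines: tgn eeqsa tcep sdrs kfq tgl foxb yelp vgj xlb jdc anem jywyi bdwj
Hunk 3: at line 3 remove [kfq,tgl] add [tcju,hfzmi] -> 14 lines: tgn eeqsa tcep sdrs tcju hfzmi foxb yelp vgj xlb jdc anem jywyi bdwj
Final line count: 14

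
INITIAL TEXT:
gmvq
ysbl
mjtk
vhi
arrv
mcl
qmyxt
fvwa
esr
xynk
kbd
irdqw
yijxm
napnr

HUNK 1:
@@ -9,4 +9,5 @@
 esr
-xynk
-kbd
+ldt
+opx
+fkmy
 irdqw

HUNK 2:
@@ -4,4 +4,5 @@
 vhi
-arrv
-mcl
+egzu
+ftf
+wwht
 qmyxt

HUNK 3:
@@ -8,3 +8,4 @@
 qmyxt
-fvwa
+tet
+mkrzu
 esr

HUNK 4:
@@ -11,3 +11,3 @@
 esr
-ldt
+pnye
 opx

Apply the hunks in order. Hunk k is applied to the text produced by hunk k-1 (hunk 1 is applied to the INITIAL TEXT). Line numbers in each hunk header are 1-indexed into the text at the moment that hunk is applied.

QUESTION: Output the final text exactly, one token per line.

Hunk 1: at line 9 remove [xynk,kbd] add [ldt,opx,fkmy] -> 15 lines: gmvq ysbl mjtk vhi arrv mcl qmyxt fvwa esr ldt opx fkmy irdqw yijxm napnr
Hunk 2: at line 4 remove [arrv,mcl] add [egzu,ftf,wwht] -> 16 lines: gmvq ysbl mjtk vhi egzu ftf wwht qmyxt fvwa esr ldt opx fkmy irdqw yijxm napnr
Hunk 3: at line 8 remove [fvwa] add [tet,mkrzu] -> 17 lines: gmvq ysbl mjtk vhi egzu ftf wwht qmyxt tet mkrzu esr ldt opx fkmy irdqw yijxm napnr
Hunk 4: at line 11 remove [ldt] add [pnye] -> 17 lines: gmvq ysbl mjtk vhi egzu ftf wwht qmyxt tet mkrzu esr pnye opx fkmy irdqw yijxm napnr

Answer: gmvq
ysbl
mjtk
vhi
egzu
ftf
wwht
qmyxt
tet
mkrzu
esr
pnye
opx
fkmy
irdqw
yijxm
napnr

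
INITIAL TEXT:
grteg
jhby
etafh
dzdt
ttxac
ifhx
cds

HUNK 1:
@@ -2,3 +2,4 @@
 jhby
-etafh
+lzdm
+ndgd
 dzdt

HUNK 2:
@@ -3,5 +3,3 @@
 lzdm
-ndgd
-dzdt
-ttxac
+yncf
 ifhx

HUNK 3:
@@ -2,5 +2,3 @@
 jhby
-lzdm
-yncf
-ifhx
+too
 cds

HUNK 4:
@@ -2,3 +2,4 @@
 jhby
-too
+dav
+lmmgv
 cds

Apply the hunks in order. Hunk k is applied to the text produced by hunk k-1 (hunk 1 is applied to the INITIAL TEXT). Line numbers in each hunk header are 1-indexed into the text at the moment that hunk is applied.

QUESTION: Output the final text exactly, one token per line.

Hunk 1: at line 2 remove [etafh] add [lzdm,ndgd] -> 8 lines: grteg jhby lzdm ndgd dzdt ttxac ifhx cds
Hunk 2: at line 3 remove [ndgd,dzdt,ttxac] add [yncf] -> 6 lines: grteg jhby lzdm yncf ifhx cds
Hunk 3: at line 2 remove [lzdm,yncf,ifhx] add [too] -> 4 lines: grteg jhby too cds
Hunk 4: at line 2 remove [too] add [dav,lmmgv] -> 5 lines: grteg jhby dav lmmgv cds

Answer: grteg
jhby
dav
lmmgv
cds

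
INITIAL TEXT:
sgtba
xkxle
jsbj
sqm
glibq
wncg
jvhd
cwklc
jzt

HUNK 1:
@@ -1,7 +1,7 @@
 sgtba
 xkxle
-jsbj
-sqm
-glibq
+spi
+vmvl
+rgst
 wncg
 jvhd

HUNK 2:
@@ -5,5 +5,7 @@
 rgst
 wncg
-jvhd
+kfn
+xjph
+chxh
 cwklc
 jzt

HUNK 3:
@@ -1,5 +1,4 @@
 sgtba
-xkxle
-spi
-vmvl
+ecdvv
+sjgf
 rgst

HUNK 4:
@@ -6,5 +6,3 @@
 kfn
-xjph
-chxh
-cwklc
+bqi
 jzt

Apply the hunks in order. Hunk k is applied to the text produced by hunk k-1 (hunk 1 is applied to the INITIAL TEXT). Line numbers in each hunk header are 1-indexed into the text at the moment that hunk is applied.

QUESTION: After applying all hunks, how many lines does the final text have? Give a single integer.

Hunk 1: at line 1 remove [jsbj,sqm,glibq] add [spi,vmvl,rgst] -> 9 lines: sgtba xkxle spi vmvl rgst wncg jvhd cwklc jzt
Hunk 2: at line 5 remove [jvhd] add [kfn,xjph,chxh] -> 11 lines: sgtba xkxle spi vmvl rgst wncg kfn xjph chxh cwklc jzt
Hunk 3: at line 1 remove [xkxle,spi,vmvl] add [ecdvv,sjgf] -> 10 lines: sgtba ecdvv sjgf rgst wncg kfn xjph chxh cwklc jzt
Hunk 4: at line 6 remove [xjph,chxh,cwklc] add [bqi] -> 8 lines: sgtba ecdvv sjgf rgst wncg kfn bqi jzt
Final line count: 8

Answer: 8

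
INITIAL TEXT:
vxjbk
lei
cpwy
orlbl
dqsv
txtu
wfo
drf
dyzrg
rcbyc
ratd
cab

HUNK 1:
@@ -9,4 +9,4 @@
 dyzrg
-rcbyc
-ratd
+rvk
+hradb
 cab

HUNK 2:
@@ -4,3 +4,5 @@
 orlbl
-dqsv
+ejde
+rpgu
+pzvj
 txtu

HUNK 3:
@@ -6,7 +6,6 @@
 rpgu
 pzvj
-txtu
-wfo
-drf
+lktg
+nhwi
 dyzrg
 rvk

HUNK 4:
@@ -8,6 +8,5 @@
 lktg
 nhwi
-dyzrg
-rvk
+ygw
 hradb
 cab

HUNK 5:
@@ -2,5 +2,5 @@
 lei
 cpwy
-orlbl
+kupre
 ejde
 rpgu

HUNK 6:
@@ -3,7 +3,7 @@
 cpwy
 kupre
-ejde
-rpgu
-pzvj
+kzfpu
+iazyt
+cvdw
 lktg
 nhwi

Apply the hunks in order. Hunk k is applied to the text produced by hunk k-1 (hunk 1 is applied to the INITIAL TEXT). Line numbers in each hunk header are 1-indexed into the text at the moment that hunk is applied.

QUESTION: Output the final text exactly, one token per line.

Hunk 1: at line 9 remove [rcbyc,ratd] add [rvk,hradb] -> 12 lines: vxjbk lei cpwy orlbl dqsv txtu wfo drf dyzrg rvk hradb cab
Hunk 2: at line 4 remove [dqsv] add [ejde,rpgu,pzvj] -> 14 lines: vxjbk lei cpwy orlbl ejde rpgu pzvj txtu wfo drf dyzrg rvk hradb cab
Hunk 3: at line 6 remove [txtu,wfo,drf] add [lktg,nhwi] -> 13 lines: vxjbk lei cpwy orlbl ejde rpgu pzvj lktg nhwi dyzrg rvk hradb cab
Hunk 4: at line 8 remove [dyzrg,rvk] add [ygw] -> 12 lines: vxjbk lei cpwy orlbl ejde rpgu pzvj lktg nhwi ygw hradb cab
Hunk 5: at line 2 remove [orlbl] add [kupre] -> 12 lines: vxjbk lei cpwy kupre ejde rpgu pzvj lktg nhwi ygw hradb cab
Hunk 6: at line 3 remove [ejde,rpgu,pzvj] add [kzfpu,iazyt,cvdw] -> 12 lines: vxjbk lei cpwy kupre kzfpu iazyt cvdw lktg nhwi ygw hradb cab

Answer: vxjbk
lei
cpwy
kupre
kzfpu
iazyt
cvdw
lktg
nhwi
ygw
hradb
cab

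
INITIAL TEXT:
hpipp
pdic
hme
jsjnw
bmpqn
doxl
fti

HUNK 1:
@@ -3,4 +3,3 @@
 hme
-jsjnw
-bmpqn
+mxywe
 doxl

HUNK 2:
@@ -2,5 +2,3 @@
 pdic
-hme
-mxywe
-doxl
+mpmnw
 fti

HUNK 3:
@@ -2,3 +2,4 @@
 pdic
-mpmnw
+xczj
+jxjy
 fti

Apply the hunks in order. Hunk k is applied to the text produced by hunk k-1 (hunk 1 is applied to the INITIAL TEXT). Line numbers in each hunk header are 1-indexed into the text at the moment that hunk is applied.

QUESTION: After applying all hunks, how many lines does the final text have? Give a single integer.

Hunk 1: at line 3 remove [jsjnw,bmpqn] add [mxywe] -> 6 lines: hpipp pdic hme mxywe doxl fti
Hunk 2: at line 2 remove [hme,mxywe,doxl] add [mpmnw] -> 4 lines: hpipp pdic mpmnw fti
Hunk 3: at line 2 remove [mpmnw] add [xczj,jxjy] -> 5 lines: hpipp pdic xczj jxjy fti
Final line count: 5

Answer: 5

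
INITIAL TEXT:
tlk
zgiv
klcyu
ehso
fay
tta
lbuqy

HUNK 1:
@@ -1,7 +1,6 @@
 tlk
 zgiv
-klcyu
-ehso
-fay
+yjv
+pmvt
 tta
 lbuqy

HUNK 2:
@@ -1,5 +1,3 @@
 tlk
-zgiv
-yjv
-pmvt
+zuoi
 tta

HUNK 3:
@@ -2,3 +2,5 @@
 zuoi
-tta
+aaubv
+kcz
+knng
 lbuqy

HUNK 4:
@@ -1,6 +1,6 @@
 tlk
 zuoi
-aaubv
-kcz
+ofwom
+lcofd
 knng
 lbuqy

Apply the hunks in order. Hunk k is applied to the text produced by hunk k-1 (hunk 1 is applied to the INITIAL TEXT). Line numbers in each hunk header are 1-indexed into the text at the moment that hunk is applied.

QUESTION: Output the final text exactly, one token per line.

Answer: tlk
zuoi
ofwom
lcofd
knng
lbuqy

Derivation:
Hunk 1: at line 1 remove [klcyu,ehso,fay] add [yjv,pmvt] -> 6 lines: tlk zgiv yjv pmvt tta lbuqy
Hunk 2: at line 1 remove [zgiv,yjv,pmvt] add [zuoi] -> 4 lines: tlk zuoi tta lbuqy
Hunk 3: at line 2 remove [tta] add [aaubv,kcz,knng] -> 6 lines: tlk zuoi aaubv kcz knng lbuqy
Hunk 4: at line 1 remove [aaubv,kcz] add [ofwom,lcofd] -> 6 lines: tlk zuoi ofwom lcofd knng lbuqy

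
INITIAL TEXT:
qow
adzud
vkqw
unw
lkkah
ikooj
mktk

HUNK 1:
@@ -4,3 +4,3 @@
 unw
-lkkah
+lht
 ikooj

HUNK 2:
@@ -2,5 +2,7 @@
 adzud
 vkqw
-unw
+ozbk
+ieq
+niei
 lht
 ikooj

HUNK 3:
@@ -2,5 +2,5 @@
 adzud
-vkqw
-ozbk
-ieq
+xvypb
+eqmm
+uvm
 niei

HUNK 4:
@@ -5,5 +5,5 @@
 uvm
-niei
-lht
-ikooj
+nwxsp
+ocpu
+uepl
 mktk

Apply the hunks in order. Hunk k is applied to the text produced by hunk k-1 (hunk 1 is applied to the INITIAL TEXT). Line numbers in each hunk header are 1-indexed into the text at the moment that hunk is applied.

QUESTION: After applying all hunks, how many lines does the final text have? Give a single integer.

Hunk 1: at line 4 remove [lkkah] add [lht] -> 7 lines: qow adzud vkqw unw lht ikooj mktk
Hunk 2: at line 2 remove [unw] add [ozbk,ieq,niei] -> 9 lines: qow adzud vkqw ozbk ieq niei lht ikooj mktk
Hunk 3: at line 2 remove [vkqw,ozbk,ieq] add [xvypb,eqmm,uvm] -> 9 lines: qow adzud xvypb eqmm uvm niei lht ikooj mktk
Hunk 4: at line 5 remove [niei,lht,ikooj] add [nwxsp,ocpu,uepl] -> 9 lines: qow adzud xvypb eqmm uvm nwxsp ocpu uepl mktk
Final line count: 9

Answer: 9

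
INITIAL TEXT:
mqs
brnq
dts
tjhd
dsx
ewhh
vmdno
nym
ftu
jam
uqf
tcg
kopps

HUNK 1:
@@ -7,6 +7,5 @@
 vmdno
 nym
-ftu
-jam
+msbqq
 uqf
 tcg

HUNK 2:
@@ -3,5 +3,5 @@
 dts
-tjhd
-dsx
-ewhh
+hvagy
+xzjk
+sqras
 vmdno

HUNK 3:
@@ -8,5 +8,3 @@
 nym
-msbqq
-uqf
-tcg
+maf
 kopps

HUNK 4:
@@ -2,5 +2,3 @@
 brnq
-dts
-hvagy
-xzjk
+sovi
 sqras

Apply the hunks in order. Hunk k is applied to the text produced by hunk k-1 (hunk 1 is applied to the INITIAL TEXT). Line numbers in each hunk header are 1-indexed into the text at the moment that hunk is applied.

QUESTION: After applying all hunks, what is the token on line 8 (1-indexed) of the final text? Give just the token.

Answer: kopps

Derivation:
Hunk 1: at line 7 remove [ftu,jam] add [msbqq] -> 12 lines: mqs brnq dts tjhd dsx ewhh vmdno nym msbqq uqf tcg kopps
Hunk 2: at line 3 remove [tjhd,dsx,ewhh] add [hvagy,xzjk,sqras] -> 12 lines: mqs brnq dts hvagy xzjk sqras vmdno nym msbqq uqf tcg kopps
Hunk 3: at line 8 remove [msbqq,uqf,tcg] add [maf] -> 10 lines: mqs brnq dts hvagy xzjk sqras vmdno nym maf kopps
Hunk 4: at line 2 remove [dts,hvagy,xzjk] add [sovi] -> 8 lines: mqs brnq sovi sqras vmdno nym maf kopps
Final line 8: kopps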